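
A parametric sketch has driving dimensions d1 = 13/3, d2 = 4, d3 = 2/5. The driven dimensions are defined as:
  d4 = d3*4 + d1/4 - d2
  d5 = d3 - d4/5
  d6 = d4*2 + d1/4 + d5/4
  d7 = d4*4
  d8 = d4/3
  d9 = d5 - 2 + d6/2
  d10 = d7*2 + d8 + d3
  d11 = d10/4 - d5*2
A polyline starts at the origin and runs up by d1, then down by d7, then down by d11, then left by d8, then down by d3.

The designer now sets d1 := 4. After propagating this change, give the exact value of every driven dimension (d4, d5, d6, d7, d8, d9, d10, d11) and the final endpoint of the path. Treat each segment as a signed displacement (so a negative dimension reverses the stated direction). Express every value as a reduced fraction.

Apply edit: d1 := 4
  d4 = d3*4 + d1/4 - d2 = -7/5
  d5 = d3 - d4/5 = 17/25
  d6 = d4*2 + d1/4 + d5/4 = -163/100
  d7 = d4*4 = -28/5
  d8 = d4/3 = -7/15
  d9 = d5 - 2 + d6/2 = -427/200
  d10 = d7*2 + d8 + d3 = -169/15
  d11 = d10/4 - d5*2 = -1253/300
Walk from origin (0, 0):
  seg 1: up by d1 = 4 → (0, 4)
  seg 2: down by d7 = -28/5 → (0, 48/5)
  seg 3: down by d11 = -1253/300 → (0, 4133/300)
  seg 4: left by d8 = -7/15 → (7/15, 4133/300)
  seg 5: down by d3 = 2/5 → (7/15, 4013/300)

d4 = -7/5
d5 = 17/25
d6 = -163/100
d7 = -28/5
d8 = -7/15
d9 = -427/200
d10 = -169/15
d11 = -1253/300
endpoint = (7/15, 4013/300)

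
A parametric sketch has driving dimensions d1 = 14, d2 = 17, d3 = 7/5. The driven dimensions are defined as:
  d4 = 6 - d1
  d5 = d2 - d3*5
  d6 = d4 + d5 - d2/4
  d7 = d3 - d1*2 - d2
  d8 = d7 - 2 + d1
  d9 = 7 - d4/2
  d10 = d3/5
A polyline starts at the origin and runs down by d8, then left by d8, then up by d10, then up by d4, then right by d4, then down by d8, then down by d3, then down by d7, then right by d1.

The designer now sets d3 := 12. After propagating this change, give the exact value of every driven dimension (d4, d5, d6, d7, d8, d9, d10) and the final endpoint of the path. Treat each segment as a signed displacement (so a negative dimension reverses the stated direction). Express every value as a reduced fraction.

d4 = -8
d5 = -43
d6 = -221/4
d7 = -33
d8 = -21
d9 = 11
d10 = 12/5
endpoint = (27, 287/5)

Apply edit: d3 := 12
  d4 = 6 - d1 = -8
  d5 = d2 - d3*5 = -43
  d6 = d4 + d5 - d2/4 = -221/4
  d7 = d3 - d1*2 - d2 = -33
  d8 = d7 - 2 + d1 = -21
  d9 = 7 - d4/2 = 11
  d10 = d3/5 = 12/5
Walk from origin (0, 0):
  seg 1: down by d8 = -21 → (0, 21)
  seg 2: left by d8 = -21 → (21, 21)
  seg 3: up by d10 = 12/5 → (21, 117/5)
  seg 4: up by d4 = -8 → (21, 77/5)
  seg 5: right by d4 = -8 → (13, 77/5)
  seg 6: down by d8 = -21 → (13, 182/5)
  seg 7: down by d3 = 12 → (13, 122/5)
  seg 8: down by d7 = -33 → (13, 287/5)
  seg 9: right by d1 = 14 → (27, 287/5)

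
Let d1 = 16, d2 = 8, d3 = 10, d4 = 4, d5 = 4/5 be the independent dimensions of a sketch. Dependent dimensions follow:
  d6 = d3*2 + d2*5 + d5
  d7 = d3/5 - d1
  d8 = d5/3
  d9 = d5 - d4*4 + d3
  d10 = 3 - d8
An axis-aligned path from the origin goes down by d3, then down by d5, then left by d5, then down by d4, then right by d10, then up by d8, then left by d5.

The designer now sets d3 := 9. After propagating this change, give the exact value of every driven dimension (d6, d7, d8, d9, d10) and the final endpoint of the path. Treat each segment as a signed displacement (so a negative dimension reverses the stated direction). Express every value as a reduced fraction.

Apply edit: d3 := 9
  d6 = d3*2 + d2*5 + d5 = 294/5
  d7 = d3/5 - d1 = -71/5
  d8 = d5/3 = 4/15
  d9 = d5 - d4*4 + d3 = -31/5
  d10 = 3 - d8 = 41/15
Walk from origin (0, 0):
  seg 1: down by d3 = 9 → (0, -9)
  seg 2: down by d5 = 4/5 → (0, -49/5)
  seg 3: left by d5 = 4/5 → (-4/5, -49/5)
  seg 4: down by d4 = 4 → (-4/5, -69/5)
  seg 5: right by d10 = 41/15 → (29/15, -69/5)
  seg 6: up by d8 = 4/15 → (29/15, -203/15)
  seg 7: left by d5 = 4/5 → (17/15, -203/15)

d6 = 294/5
d7 = -71/5
d8 = 4/15
d9 = -31/5
d10 = 41/15
endpoint = (17/15, -203/15)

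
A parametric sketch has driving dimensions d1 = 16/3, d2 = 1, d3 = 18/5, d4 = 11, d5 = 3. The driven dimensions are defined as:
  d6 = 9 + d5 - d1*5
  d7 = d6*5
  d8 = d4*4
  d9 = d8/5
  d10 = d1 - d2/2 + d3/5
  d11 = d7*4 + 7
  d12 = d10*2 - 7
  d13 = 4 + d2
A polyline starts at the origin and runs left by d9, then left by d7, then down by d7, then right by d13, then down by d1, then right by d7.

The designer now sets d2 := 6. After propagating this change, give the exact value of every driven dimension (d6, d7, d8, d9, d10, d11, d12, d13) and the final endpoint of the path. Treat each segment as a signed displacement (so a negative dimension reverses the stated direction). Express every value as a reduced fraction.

d6 = -44/3
d7 = -220/3
d8 = 44
d9 = 44/5
d10 = 229/75
d11 = -859/3
d12 = -67/75
d13 = 10
endpoint = (6/5, 68)

Apply edit: d2 := 6
  d6 = 9 + d5 - d1*5 = -44/3
  d7 = d6*5 = -220/3
  d8 = d4*4 = 44
  d9 = d8/5 = 44/5
  d10 = d1 - d2/2 + d3/5 = 229/75
  d11 = d7*4 + 7 = -859/3
  d12 = d10*2 - 7 = -67/75
  d13 = 4 + d2 = 10
Walk from origin (0, 0):
  seg 1: left by d9 = 44/5 → (-44/5, 0)
  seg 2: left by d7 = -220/3 → (968/15, 0)
  seg 3: down by d7 = -220/3 → (968/15, 220/3)
  seg 4: right by d13 = 10 → (1118/15, 220/3)
  seg 5: down by d1 = 16/3 → (1118/15, 68)
  seg 6: right by d7 = -220/3 → (6/5, 68)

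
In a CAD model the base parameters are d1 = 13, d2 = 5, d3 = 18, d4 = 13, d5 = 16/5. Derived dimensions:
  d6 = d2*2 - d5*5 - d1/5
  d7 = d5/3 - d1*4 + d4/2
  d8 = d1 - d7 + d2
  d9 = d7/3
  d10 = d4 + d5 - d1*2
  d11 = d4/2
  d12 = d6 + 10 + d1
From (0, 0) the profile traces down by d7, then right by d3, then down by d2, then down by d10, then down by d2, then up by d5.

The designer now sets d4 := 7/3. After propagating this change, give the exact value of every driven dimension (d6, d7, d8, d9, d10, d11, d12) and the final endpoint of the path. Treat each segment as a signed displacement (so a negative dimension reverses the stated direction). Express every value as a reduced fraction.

Apply edit: d4 := 7/3
  d6 = d2*2 - d5*5 - d1/5 = -43/5
  d7 = d5/3 - d1*4 + d4/2 = -1493/30
  d8 = d1 - d7 + d2 = 2033/30
  d9 = d7/3 = -1493/90
  d10 = d4 + d5 - d1*2 = -307/15
  d11 = d4/2 = 7/6
  d12 = d6 + 10 + d1 = 72/5
Walk from origin (0, 0):
  seg 1: down by d7 = -1493/30 → (0, 1493/30)
  seg 2: right by d3 = 18 → (18, 1493/30)
  seg 3: down by d2 = 5 → (18, 1343/30)
  seg 4: down by d10 = -307/15 → (18, 1957/30)
  seg 5: down by d2 = 5 → (18, 1807/30)
  seg 6: up by d5 = 16/5 → (18, 1903/30)

d6 = -43/5
d7 = -1493/30
d8 = 2033/30
d9 = -1493/90
d10 = -307/15
d11 = 7/6
d12 = 72/5
endpoint = (18, 1903/30)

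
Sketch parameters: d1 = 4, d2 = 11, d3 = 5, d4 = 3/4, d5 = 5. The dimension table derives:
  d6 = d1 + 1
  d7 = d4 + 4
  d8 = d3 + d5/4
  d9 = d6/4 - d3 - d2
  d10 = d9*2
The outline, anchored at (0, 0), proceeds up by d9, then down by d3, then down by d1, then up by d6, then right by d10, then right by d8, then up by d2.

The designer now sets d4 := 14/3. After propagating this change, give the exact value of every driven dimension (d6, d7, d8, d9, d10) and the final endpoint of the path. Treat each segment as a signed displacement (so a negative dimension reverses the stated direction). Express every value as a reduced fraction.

d6 = 5
d7 = 26/3
d8 = 25/4
d9 = -59/4
d10 = -59/2
endpoint = (-93/4, -31/4)

Apply edit: d4 := 14/3
  d6 = d1 + 1 = 5
  d7 = d4 + 4 = 26/3
  d8 = d3 + d5/4 = 25/4
  d9 = d6/4 - d3 - d2 = -59/4
  d10 = d9*2 = -59/2
Walk from origin (0, 0):
  seg 1: up by d9 = -59/4 → (0, -59/4)
  seg 2: down by d3 = 5 → (0, -79/4)
  seg 3: down by d1 = 4 → (0, -95/4)
  seg 4: up by d6 = 5 → (0, -75/4)
  seg 5: right by d10 = -59/2 → (-59/2, -75/4)
  seg 6: right by d8 = 25/4 → (-93/4, -75/4)
  seg 7: up by d2 = 11 → (-93/4, -31/4)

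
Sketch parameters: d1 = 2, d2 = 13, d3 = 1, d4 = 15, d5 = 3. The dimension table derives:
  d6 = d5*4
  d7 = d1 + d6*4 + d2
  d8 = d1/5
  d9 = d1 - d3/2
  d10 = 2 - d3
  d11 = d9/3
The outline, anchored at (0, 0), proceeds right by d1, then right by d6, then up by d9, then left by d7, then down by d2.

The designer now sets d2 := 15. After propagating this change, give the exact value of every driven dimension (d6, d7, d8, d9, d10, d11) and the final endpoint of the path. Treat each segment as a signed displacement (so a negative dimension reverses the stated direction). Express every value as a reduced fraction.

d6 = 12
d7 = 65
d8 = 2/5
d9 = 3/2
d10 = 1
d11 = 1/2
endpoint = (-51, -27/2)

Apply edit: d2 := 15
  d6 = d5*4 = 12
  d7 = d1 + d6*4 + d2 = 65
  d8 = d1/5 = 2/5
  d9 = d1 - d3/2 = 3/2
  d10 = 2 - d3 = 1
  d11 = d9/3 = 1/2
Walk from origin (0, 0):
  seg 1: right by d1 = 2 → (2, 0)
  seg 2: right by d6 = 12 → (14, 0)
  seg 3: up by d9 = 3/2 → (14, 3/2)
  seg 4: left by d7 = 65 → (-51, 3/2)
  seg 5: down by d2 = 15 → (-51, -27/2)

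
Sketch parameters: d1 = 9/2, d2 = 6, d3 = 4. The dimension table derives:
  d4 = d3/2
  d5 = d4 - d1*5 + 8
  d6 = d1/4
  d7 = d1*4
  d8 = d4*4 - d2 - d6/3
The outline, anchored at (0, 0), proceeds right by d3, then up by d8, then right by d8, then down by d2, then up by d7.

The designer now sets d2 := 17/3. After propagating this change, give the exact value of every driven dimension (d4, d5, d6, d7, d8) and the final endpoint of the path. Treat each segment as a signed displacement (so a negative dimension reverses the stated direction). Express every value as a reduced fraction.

Apply edit: d2 := 17/3
  d4 = d3/2 = 2
  d5 = d4 - d1*5 + 8 = -25/2
  d6 = d1/4 = 9/8
  d7 = d1*4 = 18
  d8 = d4*4 - d2 - d6/3 = 47/24
Walk from origin (0, 0):
  seg 1: right by d3 = 4 → (4, 0)
  seg 2: up by d8 = 47/24 → (4, 47/24)
  seg 3: right by d8 = 47/24 → (143/24, 47/24)
  seg 4: down by d2 = 17/3 → (143/24, -89/24)
  seg 5: up by d7 = 18 → (143/24, 343/24)

d4 = 2
d5 = -25/2
d6 = 9/8
d7 = 18
d8 = 47/24
endpoint = (143/24, 343/24)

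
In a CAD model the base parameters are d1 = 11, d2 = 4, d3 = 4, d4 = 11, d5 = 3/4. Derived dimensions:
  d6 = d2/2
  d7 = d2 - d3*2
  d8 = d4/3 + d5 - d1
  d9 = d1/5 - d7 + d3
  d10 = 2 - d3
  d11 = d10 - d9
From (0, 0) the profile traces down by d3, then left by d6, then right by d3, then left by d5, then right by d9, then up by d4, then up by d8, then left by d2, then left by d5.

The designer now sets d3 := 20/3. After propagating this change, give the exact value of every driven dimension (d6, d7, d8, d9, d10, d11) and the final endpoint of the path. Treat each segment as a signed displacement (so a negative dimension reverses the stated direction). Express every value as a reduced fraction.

d6 = 2
d7 = -28/3
d8 = -79/12
d9 = 91/5
d10 = -14/3
d11 = -343/15
endpoint = (521/30, -9/4)

Apply edit: d3 := 20/3
  d6 = d2/2 = 2
  d7 = d2 - d3*2 = -28/3
  d8 = d4/3 + d5 - d1 = -79/12
  d9 = d1/5 - d7 + d3 = 91/5
  d10 = 2 - d3 = -14/3
  d11 = d10 - d9 = -343/15
Walk from origin (0, 0):
  seg 1: down by d3 = 20/3 → (0, -20/3)
  seg 2: left by d6 = 2 → (-2, -20/3)
  seg 3: right by d3 = 20/3 → (14/3, -20/3)
  seg 4: left by d5 = 3/4 → (47/12, -20/3)
  seg 5: right by d9 = 91/5 → (1327/60, -20/3)
  seg 6: up by d4 = 11 → (1327/60, 13/3)
  seg 7: up by d8 = -79/12 → (1327/60, -9/4)
  seg 8: left by d2 = 4 → (1087/60, -9/4)
  seg 9: left by d5 = 3/4 → (521/30, -9/4)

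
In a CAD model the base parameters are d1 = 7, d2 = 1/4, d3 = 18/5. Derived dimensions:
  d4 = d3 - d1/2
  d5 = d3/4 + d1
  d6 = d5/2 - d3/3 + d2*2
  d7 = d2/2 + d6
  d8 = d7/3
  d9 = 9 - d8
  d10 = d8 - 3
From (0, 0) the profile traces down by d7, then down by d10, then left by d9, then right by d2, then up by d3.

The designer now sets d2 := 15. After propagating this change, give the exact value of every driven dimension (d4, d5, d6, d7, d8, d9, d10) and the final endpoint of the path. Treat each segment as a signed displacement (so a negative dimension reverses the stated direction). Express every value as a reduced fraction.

d4 = 1/10
d5 = 79/10
d6 = 131/4
d7 = 161/4
d8 = 161/12
d9 = -53/12
d10 = 125/12
endpoint = (233/12, -706/15)

Apply edit: d2 := 15
  d4 = d3 - d1/2 = 1/10
  d5 = d3/4 + d1 = 79/10
  d6 = d5/2 - d3/3 + d2*2 = 131/4
  d7 = d2/2 + d6 = 161/4
  d8 = d7/3 = 161/12
  d9 = 9 - d8 = -53/12
  d10 = d8 - 3 = 125/12
Walk from origin (0, 0):
  seg 1: down by d7 = 161/4 → (0, -161/4)
  seg 2: down by d10 = 125/12 → (0, -152/3)
  seg 3: left by d9 = -53/12 → (53/12, -152/3)
  seg 4: right by d2 = 15 → (233/12, -152/3)
  seg 5: up by d3 = 18/5 → (233/12, -706/15)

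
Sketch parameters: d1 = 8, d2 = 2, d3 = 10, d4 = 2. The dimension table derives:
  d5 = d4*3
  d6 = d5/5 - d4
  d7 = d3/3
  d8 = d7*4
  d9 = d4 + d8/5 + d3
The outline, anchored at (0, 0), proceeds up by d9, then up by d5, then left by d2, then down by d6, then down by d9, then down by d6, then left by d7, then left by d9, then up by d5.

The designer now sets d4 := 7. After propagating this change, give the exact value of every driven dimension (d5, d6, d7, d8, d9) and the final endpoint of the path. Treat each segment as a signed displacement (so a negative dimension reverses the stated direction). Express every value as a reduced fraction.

Apply edit: d4 := 7
  d5 = d4*3 = 21
  d6 = d5/5 - d4 = -14/5
  d7 = d3/3 = 10/3
  d8 = d7*4 = 40/3
  d9 = d4 + d8/5 + d3 = 59/3
Walk from origin (0, 0):
  seg 1: up by d9 = 59/3 → (0, 59/3)
  seg 2: up by d5 = 21 → (0, 122/3)
  seg 3: left by d2 = 2 → (-2, 122/3)
  seg 4: down by d6 = -14/5 → (-2, 652/15)
  seg 5: down by d9 = 59/3 → (-2, 119/5)
  seg 6: down by d6 = -14/5 → (-2, 133/5)
  seg 7: left by d7 = 10/3 → (-16/3, 133/5)
  seg 8: left by d9 = 59/3 → (-25, 133/5)
  seg 9: up by d5 = 21 → (-25, 238/5)

d5 = 21
d6 = -14/5
d7 = 10/3
d8 = 40/3
d9 = 59/3
endpoint = (-25, 238/5)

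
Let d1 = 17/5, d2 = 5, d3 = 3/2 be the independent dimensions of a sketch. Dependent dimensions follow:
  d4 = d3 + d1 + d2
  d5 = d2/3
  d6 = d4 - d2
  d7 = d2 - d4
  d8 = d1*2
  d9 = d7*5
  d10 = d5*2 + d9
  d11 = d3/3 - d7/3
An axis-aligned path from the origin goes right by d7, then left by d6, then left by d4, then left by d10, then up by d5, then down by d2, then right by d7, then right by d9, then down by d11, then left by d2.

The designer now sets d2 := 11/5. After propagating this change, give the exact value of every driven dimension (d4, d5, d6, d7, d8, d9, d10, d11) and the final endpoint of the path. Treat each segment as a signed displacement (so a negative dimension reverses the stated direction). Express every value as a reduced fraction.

Apply edit: d2 := 11/5
  d4 = d3 + d1 + d2 = 71/10
  d5 = d2/3 = 11/15
  d6 = d4 - d2 = 49/10
  d7 = d2 - d4 = -49/10
  d8 = d1*2 = 34/5
  d9 = d7*5 = -49/2
  d10 = d5*2 + d9 = -691/30
  d11 = d3/3 - d7/3 = 32/15
Walk from origin (0, 0):
  seg 1: right by d7 = -49/10 → (-49/10, 0)
  seg 2: left by d6 = 49/10 → (-49/5, 0)
  seg 3: left by d4 = 71/10 → (-169/10, 0)
  seg 4: left by d10 = -691/30 → (92/15, 0)
  seg 5: up by d5 = 11/15 → (92/15, 11/15)
  seg 6: down by d2 = 11/5 → (92/15, -22/15)
  seg 7: right by d7 = -49/10 → (37/30, -22/15)
  seg 8: right by d9 = -49/2 → (-349/15, -22/15)
  seg 9: down by d11 = 32/15 → (-349/15, -18/5)
  seg 10: left by d2 = 11/5 → (-382/15, -18/5)

d4 = 71/10
d5 = 11/15
d6 = 49/10
d7 = -49/10
d8 = 34/5
d9 = -49/2
d10 = -691/30
d11 = 32/15
endpoint = (-382/15, -18/5)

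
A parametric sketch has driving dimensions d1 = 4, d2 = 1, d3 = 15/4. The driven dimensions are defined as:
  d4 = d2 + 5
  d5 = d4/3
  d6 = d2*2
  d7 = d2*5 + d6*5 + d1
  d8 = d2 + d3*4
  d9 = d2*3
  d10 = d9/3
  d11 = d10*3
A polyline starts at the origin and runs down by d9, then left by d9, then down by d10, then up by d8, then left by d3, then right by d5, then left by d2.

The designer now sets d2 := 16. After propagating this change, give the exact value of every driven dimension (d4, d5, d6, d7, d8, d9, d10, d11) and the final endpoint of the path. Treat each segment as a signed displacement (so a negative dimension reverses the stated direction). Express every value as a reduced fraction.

Apply edit: d2 := 16
  d4 = d2 + 5 = 21
  d5 = d4/3 = 7
  d6 = d2*2 = 32
  d7 = d2*5 + d6*5 + d1 = 244
  d8 = d2 + d3*4 = 31
  d9 = d2*3 = 48
  d10 = d9/3 = 16
  d11 = d10*3 = 48
Walk from origin (0, 0):
  seg 1: down by d9 = 48 → (0, -48)
  seg 2: left by d9 = 48 → (-48, -48)
  seg 3: down by d10 = 16 → (-48, -64)
  seg 4: up by d8 = 31 → (-48, -33)
  seg 5: left by d3 = 15/4 → (-207/4, -33)
  seg 6: right by d5 = 7 → (-179/4, -33)
  seg 7: left by d2 = 16 → (-243/4, -33)

d4 = 21
d5 = 7
d6 = 32
d7 = 244
d8 = 31
d9 = 48
d10 = 16
d11 = 48
endpoint = (-243/4, -33)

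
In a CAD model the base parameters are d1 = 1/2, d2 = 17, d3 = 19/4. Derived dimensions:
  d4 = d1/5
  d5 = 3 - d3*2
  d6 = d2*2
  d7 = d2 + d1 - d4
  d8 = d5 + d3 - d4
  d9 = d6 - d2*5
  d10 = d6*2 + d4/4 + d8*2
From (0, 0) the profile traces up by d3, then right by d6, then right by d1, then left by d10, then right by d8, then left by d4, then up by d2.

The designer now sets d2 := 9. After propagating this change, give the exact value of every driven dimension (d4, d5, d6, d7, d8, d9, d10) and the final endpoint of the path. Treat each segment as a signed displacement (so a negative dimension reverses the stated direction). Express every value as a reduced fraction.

Apply edit: d2 := 9
  d4 = d1/5 = 1/10
  d5 = 3 - d3*2 = -13/2
  d6 = d2*2 = 18
  d7 = d2 + d1 - d4 = 47/5
  d8 = d5 + d3 - d4 = -37/20
  d9 = d6 - d2*5 = -27
  d10 = d6*2 + d4/4 + d8*2 = 1293/40
Walk from origin (0, 0):
  seg 1: up by d3 = 19/4 → (0, 19/4)
  seg 2: right by d6 = 18 → (18, 19/4)
  seg 3: right by d1 = 1/2 → (37/2, 19/4)
  seg 4: left by d10 = 1293/40 → (-553/40, 19/4)
  seg 5: right by d8 = -37/20 → (-627/40, 19/4)
  seg 6: left by d4 = 1/10 → (-631/40, 19/4)
  seg 7: up by d2 = 9 → (-631/40, 55/4)

d4 = 1/10
d5 = -13/2
d6 = 18
d7 = 47/5
d8 = -37/20
d9 = -27
d10 = 1293/40
endpoint = (-631/40, 55/4)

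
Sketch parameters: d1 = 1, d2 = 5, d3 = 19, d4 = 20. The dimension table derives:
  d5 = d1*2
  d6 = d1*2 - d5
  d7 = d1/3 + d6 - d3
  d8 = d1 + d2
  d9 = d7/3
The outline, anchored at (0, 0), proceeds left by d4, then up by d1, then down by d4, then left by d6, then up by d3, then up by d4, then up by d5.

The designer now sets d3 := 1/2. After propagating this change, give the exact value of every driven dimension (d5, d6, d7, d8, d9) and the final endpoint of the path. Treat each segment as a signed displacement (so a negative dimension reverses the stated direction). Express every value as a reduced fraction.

d5 = 2
d6 = 0
d7 = -1/6
d8 = 6
d9 = -1/18
endpoint = (-20, 7/2)

Apply edit: d3 := 1/2
  d5 = d1*2 = 2
  d6 = d1*2 - d5 = 0
  d7 = d1/3 + d6 - d3 = -1/6
  d8 = d1 + d2 = 6
  d9 = d7/3 = -1/18
Walk from origin (0, 0):
  seg 1: left by d4 = 20 → (-20, 0)
  seg 2: up by d1 = 1 → (-20, 1)
  seg 3: down by d4 = 20 → (-20, -19)
  seg 4: left by d6 = 0 → (-20, -19)
  seg 5: up by d3 = 1/2 → (-20, -37/2)
  seg 6: up by d4 = 20 → (-20, 3/2)
  seg 7: up by d5 = 2 → (-20, 7/2)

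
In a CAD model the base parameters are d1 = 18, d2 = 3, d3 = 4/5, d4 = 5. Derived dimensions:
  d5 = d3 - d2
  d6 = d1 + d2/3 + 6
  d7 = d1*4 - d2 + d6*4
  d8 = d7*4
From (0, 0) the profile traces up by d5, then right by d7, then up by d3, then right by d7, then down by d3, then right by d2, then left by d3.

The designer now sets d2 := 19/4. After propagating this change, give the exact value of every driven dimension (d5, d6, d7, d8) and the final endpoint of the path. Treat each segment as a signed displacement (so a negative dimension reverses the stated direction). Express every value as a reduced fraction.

d5 = -79/20
d6 = 307/12
d7 = 2035/12
d8 = 2035/3
endpoint = (20587/60, -79/20)

Apply edit: d2 := 19/4
  d5 = d3 - d2 = -79/20
  d6 = d1 + d2/3 + 6 = 307/12
  d7 = d1*4 - d2 + d6*4 = 2035/12
  d8 = d7*4 = 2035/3
Walk from origin (0, 0):
  seg 1: up by d5 = -79/20 → (0, -79/20)
  seg 2: right by d7 = 2035/12 → (2035/12, -79/20)
  seg 3: up by d3 = 4/5 → (2035/12, -63/20)
  seg 4: right by d7 = 2035/12 → (2035/6, -63/20)
  seg 5: down by d3 = 4/5 → (2035/6, -79/20)
  seg 6: right by d2 = 19/4 → (4127/12, -79/20)
  seg 7: left by d3 = 4/5 → (20587/60, -79/20)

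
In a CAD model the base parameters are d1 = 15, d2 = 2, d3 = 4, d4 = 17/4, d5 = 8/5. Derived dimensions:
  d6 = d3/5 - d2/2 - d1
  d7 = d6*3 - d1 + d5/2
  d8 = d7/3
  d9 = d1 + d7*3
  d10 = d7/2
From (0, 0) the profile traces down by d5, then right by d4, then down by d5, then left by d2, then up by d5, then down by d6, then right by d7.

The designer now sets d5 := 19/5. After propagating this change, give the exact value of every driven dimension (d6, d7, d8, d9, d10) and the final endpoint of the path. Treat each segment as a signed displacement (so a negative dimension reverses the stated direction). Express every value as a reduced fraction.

d6 = -76/5
d7 = -587/10
d8 = -587/30
d9 = -1611/10
d10 = -587/20
endpoint = (-1129/20, 57/5)

Apply edit: d5 := 19/5
  d6 = d3/5 - d2/2 - d1 = -76/5
  d7 = d6*3 - d1 + d5/2 = -587/10
  d8 = d7/3 = -587/30
  d9 = d1 + d7*3 = -1611/10
  d10 = d7/2 = -587/20
Walk from origin (0, 0):
  seg 1: down by d5 = 19/5 → (0, -19/5)
  seg 2: right by d4 = 17/4 → (17/4, -19/5)
  seg 3: down by d5 = 19/5 → (17/4, -38/5)
  seg 4: left by d2 = 2 → (9/4, -38/5)
  seg 5: up by d5 = 19/5 → (9/4, -19/5)
  seg 6: down by d6 = -76/5 → (9/4, 57/5)
  seg 7: right by d7 = -587/10 → (-1129/20, 57/5)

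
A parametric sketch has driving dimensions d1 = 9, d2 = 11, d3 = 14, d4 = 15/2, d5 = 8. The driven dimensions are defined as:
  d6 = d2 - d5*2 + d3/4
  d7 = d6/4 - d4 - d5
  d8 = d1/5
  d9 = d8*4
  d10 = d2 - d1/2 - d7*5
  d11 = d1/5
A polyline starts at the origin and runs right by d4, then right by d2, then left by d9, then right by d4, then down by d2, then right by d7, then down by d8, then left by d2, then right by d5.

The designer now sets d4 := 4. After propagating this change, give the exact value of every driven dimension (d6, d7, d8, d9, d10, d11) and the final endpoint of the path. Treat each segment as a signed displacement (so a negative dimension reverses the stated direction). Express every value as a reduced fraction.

Apply edit: d4 := 4
  d6 = d2 - d5*2 + d3/4 = -3/2
  d7 = d6/4 - d4 - d5 = -99/8
  d8 = d1/5 = 9/5
  d9 = d8*4 = 36/5
  d10 = d2 - d1/2 - d7*5 = 547/8
  d11 = d1/5 = 9/5
Walk from origin (0, 0):
  seg 1: right by d4 = 4 → (4, 0)
  seg 2: right by d2 = 11 → (15, 0)
  seg 3: left by d9 = 36/5 → (39/5, 0)
  seg 4: right by d4 = 4 → (59/5, 0)
  seg 5: down by d2 = 11 → (59/5, -11)
  seg 6: right by d7 = -99/8 → (-23/40, -11)
  seg 7: down by d8 = 9/5 → (-23/40, -64/5)
  seg 8: left by d2 = 11 → (-463/40, -64/5)
  seg 9: right by d5 = 8 → (-143/40, -64/5)

d6 = -3/2
d7 = -99/8
d8 = 9/5
d9 = 36/5
d10 = 547/8
d11 = 9/5
endpoint = (-143/40, -64/5)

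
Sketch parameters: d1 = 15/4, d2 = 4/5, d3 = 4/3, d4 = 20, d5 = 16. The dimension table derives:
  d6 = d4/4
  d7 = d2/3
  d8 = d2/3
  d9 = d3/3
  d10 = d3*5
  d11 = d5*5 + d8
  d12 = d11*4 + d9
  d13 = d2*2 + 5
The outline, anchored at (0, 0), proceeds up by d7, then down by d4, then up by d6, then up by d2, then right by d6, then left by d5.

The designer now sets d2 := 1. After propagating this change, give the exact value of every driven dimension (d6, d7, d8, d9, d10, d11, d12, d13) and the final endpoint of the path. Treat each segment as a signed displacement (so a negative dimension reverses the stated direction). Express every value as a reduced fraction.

Apply edit: d2 := 1
  d6 = d4/4 = 5
  d7 = d2/3 = 1/3
  d8 = d2/3 = 1/3
  d9 = d3/3 = 4/9
  d10 = d3*5 = 20/3
  d11 = d5*5 + d8 = 241/3
  d12 = d11*4 + d9 = 2896/9
  d13 = d2*2 + 5 = 7
Walk from origin (0, 0):
  seg 1: up by d7 = 1/3 → (0, 1/3)
  seg 2: down by d4 = 20 → (0, -59/3)
  seg 3: up by d6 = 5 → (0, -44/3)
  seg 4: up by d2 = 1 → (0, -41/3)
  seg 5: right by d6 = 5 → (5, -41/3)
  seg 6: left by d5 = 16 → (-11, -41/3)

d6 = 5
d7 = 1/3
d8 = 1/3
d9 = 4/9
d10 = 20/3
d11 = 241/3
d12 = 2896/9
d13 = 7
endpoint = (-11, -41/3)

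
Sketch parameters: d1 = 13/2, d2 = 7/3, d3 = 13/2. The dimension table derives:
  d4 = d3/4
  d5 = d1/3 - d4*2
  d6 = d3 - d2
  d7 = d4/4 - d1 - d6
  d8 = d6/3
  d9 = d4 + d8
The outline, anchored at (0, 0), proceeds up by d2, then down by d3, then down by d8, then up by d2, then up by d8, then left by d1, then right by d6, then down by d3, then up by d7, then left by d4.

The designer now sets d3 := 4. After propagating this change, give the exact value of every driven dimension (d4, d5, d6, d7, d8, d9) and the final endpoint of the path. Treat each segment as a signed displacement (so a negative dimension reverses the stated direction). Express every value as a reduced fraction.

d4 = 1
d5 = 1/6
d6 = 5/3
d7 = -95/12
d8 = 5/9
d9 = 14/9
endpoint = (-35/6, -45/4)

Apply edit: d3 := 4
  d4 = d3/4 = 1
  d5 = d1/3 - d4*2 = 1/6
  d6 = d3 - d2 = 5/3
  d7 = d4/4 - d1 - d6 = -95/12
  d8 = d6/3 = 5/9
  d9 = d4 + d8 = 14/9
Walk from origin (0, 0):
  seg 1: up by d2 = 7/3 → (0, 7/3)
  seg 2: down by d3 = 4 → (0, -5/3)
  seg 3: down by d8 = 5/9 → (0, -20/9)
  seg 4: up by d2 = 7/3 → (0, 1/9)
  seg 5: up by d8 = 5/9 → (0, 2/3)
  seg 6: left by d1 = 13/2 → (-13/2, 2/3)
  seg 7: right by d6 = 5/3 → (-29/6, 2/3)
  seg 8: down by d3 = 4 → (-29/6, -10/3)
  seg 9: up by d7 = -95/12 → (-29/6, -45/4)
  seg 10: left by d4 = 1 → (-35/6, -45/4)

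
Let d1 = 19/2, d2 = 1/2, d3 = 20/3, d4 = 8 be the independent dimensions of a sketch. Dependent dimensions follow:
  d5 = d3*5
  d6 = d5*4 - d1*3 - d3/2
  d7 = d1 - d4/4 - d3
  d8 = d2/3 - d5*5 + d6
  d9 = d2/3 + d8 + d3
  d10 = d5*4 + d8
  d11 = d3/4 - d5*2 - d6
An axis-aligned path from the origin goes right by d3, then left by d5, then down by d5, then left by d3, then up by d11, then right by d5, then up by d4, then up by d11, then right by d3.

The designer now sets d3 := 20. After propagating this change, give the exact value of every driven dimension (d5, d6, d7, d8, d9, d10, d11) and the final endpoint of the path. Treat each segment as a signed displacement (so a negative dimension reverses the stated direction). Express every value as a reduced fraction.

d5 = 100
d6 = 723/2
d7 = -25/2
d8 = -415/3
d9 = -709/6
d10 = 785/3
d11 = -1113/2
endpoint = (20, -1205)

Apply edit: d3 := 20
  d5 = d3*5 = 100
  d6 = d5*4 - d1*3 - d3/2 = 723/2
  d7 = d1 - d4/4 - d3 = -25/2
  d8 = d2/3 - d5*5 + d6 = -415/3
  d9 = d2/3 + d8 + d3 = -709/6
  d10 = d5*4 + d8 = 785/3
  d11 = d3/4 - d5*2 - d6 = -1113/2
Walk from origin (0, 0):
  seg 1: right by d3 = 20 → (20, 0)
  seg 2: left by d5 = 100 → (-80, 0)
  seg 3: down by d5 = 100 → (-80, -100)
  seg 4: left by d3 = 20 → (-100, -100)
  seg 5: up by d11 = -1113/2 → (-100, -1313/2)
  seg 6: right by d5 = 100 → (0, -1313/2)
  seg 7: up by d4 = 8 → (0, -1297/2)
  seg 8: up by d11 = -1113/2 → (0, -1205)
  seg 9: right by d3 = 20 → (20, -1205)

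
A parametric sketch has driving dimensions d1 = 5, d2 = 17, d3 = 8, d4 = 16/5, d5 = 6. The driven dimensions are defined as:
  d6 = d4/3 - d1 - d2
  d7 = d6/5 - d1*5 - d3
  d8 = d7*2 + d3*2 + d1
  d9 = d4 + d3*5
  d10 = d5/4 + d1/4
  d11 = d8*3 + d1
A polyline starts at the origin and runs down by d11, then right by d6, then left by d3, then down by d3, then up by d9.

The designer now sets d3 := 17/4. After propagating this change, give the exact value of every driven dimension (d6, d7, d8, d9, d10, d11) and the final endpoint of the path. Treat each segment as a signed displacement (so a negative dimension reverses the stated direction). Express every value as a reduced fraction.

d6 = -314/15
d7 = -10031/300
d8 = -4003/75
d9 = 489/20
d10 = 11/4
d11 = -3878/25
endpoint = (-1511/60, 4383/25)

Apply edit: d3 := 17/4
  d6 = d4/3 - d1 - d2 = -314/15
  d7 = d6/5 - d1*5 - d3 = -10031/300
  d8 = d7*2 + d3*2 + d1 = -4003/75
  d9 = d4 + d3*5 = 489/20
  d10 = d5/4 + d1/4 = 11/4
  d11 = d8*3 + d1 = -3878/25
Walk from origin (0, 0):
  seg 1: down by d11 = -3878/25 → (0, 3878/25)
  seg 2: right by d6 = -314/15 → (-314/15, 3878/25)
  seg 3: left by d3 = 17/4 → (-1511/60, 3878/25)
  seg 4: down by d3 = 17/4 → (-1511/60, 15087/100)
  seg 5: up by d9 = 489/20 → (-1511/60, 4383/25)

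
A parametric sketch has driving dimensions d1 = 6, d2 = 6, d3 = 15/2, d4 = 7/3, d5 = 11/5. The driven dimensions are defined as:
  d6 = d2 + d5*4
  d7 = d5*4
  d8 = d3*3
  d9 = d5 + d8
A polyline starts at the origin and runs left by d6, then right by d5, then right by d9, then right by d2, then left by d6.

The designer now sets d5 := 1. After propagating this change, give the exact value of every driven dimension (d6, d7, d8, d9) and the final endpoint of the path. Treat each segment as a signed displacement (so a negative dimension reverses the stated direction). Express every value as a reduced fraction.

d6 = 10
d7 = 4
d8 = 45/2
d9 = 47/2
endpoint = (21/2, 0)

Apply edit: d5 := 1
  d6 = d2 + d5*4 = 10
  d7 = d5*4 = 4
  d8 = d3*3 = 45/2
  d9 = d5 + d8 = 47/2
Walk from origin (0, 0):
  seg 1: left by d6 = 10 → (-10, 0)
  seg 2: right by d5 = 1 → (-9, 0)
  seg 3: right by d9 = 47/2 → (29/2, 0)
  seg 4: right by d2 = 6 → (41/2, 0)
  seg 5: left by d6 = 10 → (21/2, 0)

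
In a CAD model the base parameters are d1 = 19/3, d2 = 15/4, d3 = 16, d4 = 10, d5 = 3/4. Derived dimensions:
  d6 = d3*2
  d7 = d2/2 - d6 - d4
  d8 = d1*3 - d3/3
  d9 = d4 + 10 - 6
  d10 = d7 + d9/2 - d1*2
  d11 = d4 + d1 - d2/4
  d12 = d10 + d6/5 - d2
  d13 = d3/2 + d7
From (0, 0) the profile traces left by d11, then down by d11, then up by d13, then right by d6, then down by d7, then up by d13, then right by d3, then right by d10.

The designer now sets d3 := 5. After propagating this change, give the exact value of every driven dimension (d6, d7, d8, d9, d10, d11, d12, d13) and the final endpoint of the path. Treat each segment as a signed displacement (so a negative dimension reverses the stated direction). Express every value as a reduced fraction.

Apply edit: d3 := 5
  d6 = d3*2 = 10
  d7 = d2/2 - d6 - d4 = -145/8
  d8 = d1*3 - d3/3 = 52/3
  d9 = d4 + 10 - 6 = 14
  d10 = d7 + d9/2 - d1*2 = -571/24
  d11 = d4 + d1 - d2/4 = 739/48
  d12 = d10 + d6/5 - d2 = -613/24
  d13 = d3/2 + d7 = -125/8
Walk from origin (0, 0):
  seg 1: left by d11 = 739/48 → (-739/48, 0)
  seg 2: down by d11 = 739/48 → (-739/48, -739/48)
  seg 3: up by d13 = -125/8 → (-739/48, -1489/48)
  seg 4: right by d6 = 10 → (-259/48, -1489/48)
  seg 5: down by d7 = -145/8 → (-259/48, -619/48)
  seg 6: up by d13 = -125/8 → (-259/48, -1369/48)
  seg 7: right by d3 = 5 → (-19/48, -1369/48)
  seg 8: right by d10 = -571/24 → (-387/16, -1369/48)

d6 = 10
d7 = -145/8
d8 = 52/3
d9 = 14
d10 = -571/24
d11 = 739/48
d12 = -613/24
d13 = -125/8
endpoint = (-387/16, -1369/48)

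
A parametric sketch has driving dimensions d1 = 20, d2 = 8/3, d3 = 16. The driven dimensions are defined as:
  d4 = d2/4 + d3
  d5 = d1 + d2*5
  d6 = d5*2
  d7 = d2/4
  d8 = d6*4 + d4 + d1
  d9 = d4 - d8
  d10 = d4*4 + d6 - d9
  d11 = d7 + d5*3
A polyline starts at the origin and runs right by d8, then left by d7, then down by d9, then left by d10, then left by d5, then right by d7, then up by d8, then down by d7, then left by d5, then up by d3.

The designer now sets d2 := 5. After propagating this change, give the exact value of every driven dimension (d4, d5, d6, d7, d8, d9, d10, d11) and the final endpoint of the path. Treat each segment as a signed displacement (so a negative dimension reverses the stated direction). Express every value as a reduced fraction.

d4 = 69/4
d5 = 45
d6 = 90
d7 = 5/4
d8 = 1589/4
d9 = -380
d10 = 539
d11 = 545/4
endpoint = (-927/4, 792)

Apply edit: d2 := 5
  d4 = d2/4 + d3 = 69/4
  d5 = d1 + d2*5 = 45
  d6 = d5*2 = 90
  d7 = d2/4 = 5/4
  d8 = d6*4 + d4 + d1 = 1589/4
  d9 = d4 - d8 = -380
  d10 = d4*4 + d6 - d9 = 539
  d11 = d7 + d5*3 = 545/4
Walk from origin (0, 0):
  seg 1: right by d8 = 1589/4 → (1589/4, 0)
  seg 2: left by d7 = 5/4 → (396, 0)
  seg 3: down by d9 = -380 → (396, 380)
  seg 4: left by d10 = 539 → (-143, 380)
  seg 5: left by d5 = 45 → (-188, 380)
  seg 6: right by d7 = 5/4 → (-747/4, 380)
  seg 7: up by d8 = 1589/4 → (-747/4, 3109/4)
  seg 8: down by d7 = 5/4 → (-747/4, 776)
  seg 9: left by d5 = 45 → (-927/4, 776)
  seg 10: up by d3 = 16 → (-927/4, 792)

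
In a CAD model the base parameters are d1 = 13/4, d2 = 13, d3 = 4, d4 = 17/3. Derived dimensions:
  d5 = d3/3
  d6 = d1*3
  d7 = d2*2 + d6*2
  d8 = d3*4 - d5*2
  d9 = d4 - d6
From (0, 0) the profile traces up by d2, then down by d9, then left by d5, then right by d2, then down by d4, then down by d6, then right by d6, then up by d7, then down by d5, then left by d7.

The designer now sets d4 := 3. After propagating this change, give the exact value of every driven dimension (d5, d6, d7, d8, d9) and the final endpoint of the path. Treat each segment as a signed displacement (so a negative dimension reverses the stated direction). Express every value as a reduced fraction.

Apply edit: d4 := 3
  d5 = d3/3 = 4/3
  d6 = d1*3 = 39/4
  d7 = d2*2 + d6*2 = 91/2
  d8 = d3*4 - d5*2 = 40/3
  d9 = d4 - d6 = -27/4
Walk from origin (0, 0):
  seg 1: up by d2 = 13 → (0, 13)
  seg 2: down by d9 = -27/4 → (0, 79/4)
  seg 3: left by d5 = 4/3 → (-4/3, 79/4)
  seg 4: right by d2 = 13 → (35/3, 79/4)
  seg 5: down by d4 = 3 → (35/3, 67/4)
  seg 6: down by d6 = 39/4 → (35/3, 7)
  seg 7: right by d6 = 39/4 → (257/12, 7)
  seg 8: up by d7 = 91/2 → (257/12, 105/2)
  seg 9: down by d5 = 4/3 → (257/12, 307/6)
  seg 10: left by d7 = 91/2 → (-289/12, 307/6)

d5 = 4/3
d6 = 39/4
d7 = 91/2
d8 = 40/3
d9 = -27/4
endpoint = (-289/12, 307/6)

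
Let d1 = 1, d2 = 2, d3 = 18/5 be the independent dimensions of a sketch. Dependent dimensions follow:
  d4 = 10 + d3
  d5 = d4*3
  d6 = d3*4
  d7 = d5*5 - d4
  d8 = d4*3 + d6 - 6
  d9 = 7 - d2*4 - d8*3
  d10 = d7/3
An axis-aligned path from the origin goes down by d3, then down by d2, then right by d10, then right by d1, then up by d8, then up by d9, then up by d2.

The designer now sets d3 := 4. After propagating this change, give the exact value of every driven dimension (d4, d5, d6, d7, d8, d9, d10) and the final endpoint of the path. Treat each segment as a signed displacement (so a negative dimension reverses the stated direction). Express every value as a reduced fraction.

d4 = 14
d5 = 42
d6 = 16
d7 = 196
d8 = 52
d9 = -157
d10 = 196/3
endpoint = (199/3, -109)

Apply edit: d3 := 4
  d4 = 10 + d3 = 14
  d5 = d4*3 = 42
  d6 = d3*4 = 16
  d7 = d5*5 - d4 = 196
  d8 = d4*3 + d6 - 6 = 52
  d9 = 7 - d2*4 - d8*3 = -157
  d10 = d7/3 = 196/3
Walk from origin (0, 0):
  seg 1: down by d3 = 4 → (0, -4)
  seg 2: down by d2 = 2 → (0, -6)
  seg 3: right by d10 = 196/3 → (196/3, -6)
  seg 4: right by d1 = 1 → (199/3, -6)
  seg 5: up by d8 = 52 → (199/3, 46)
  seg 6: up by d9 = -157 → (199/3, -111)
  seg 7: up by d2 = 2 → (199/3, -109)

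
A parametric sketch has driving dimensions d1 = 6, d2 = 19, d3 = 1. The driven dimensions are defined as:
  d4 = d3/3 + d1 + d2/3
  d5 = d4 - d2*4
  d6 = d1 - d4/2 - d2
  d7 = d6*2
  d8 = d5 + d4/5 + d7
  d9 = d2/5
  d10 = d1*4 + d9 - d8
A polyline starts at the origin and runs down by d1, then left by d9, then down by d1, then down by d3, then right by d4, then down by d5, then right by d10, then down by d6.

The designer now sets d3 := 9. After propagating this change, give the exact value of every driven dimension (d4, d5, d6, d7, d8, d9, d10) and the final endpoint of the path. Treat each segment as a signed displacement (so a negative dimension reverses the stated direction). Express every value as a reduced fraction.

d4 = 46/3
d5 = -182/3
d6 = -62/3
d7 = -124/3
d8 = -1484/15
d9 = 19/5
d10 = 1901/15
endpoint = (2074/15, 181/3)

Apply edit: d3 := 9
  d4 = d3/3 + d1 + d2/3 = 46/3
  d5 = d4 - d2*4 = -182/3
  d6 = d1 - d4/2 - d2 = -62/3
  d7 = d6*2 = -124/3
  d8 = d5 + d4/5 + d7 = -1484/15
  d9 = d2/5 = 19/5
  d10 = d1*4 + d9 - d8 = 1901/15
Walk from origin (0, 0):
  seg 1: down by d1 = 6 → (0, -6)
  seg 2: left by d9 = 19/5 → (-19/5, -6)
  seg 3: down by d1 = 6 → (-19/5, -12)
  seg 4: down by d3 = 9 → (-19/5, -21)
  seg 5: right by d4 = 46/3 → (173/15, -21)
  seg 6: down by d5 = -182/3 → (173/15, 119/3)
  seg 7: right by d10 = 1901/15 → (2074/15, 119/3)
  seg 8: down by d6 = -62/3 → (2074/15, 181/3)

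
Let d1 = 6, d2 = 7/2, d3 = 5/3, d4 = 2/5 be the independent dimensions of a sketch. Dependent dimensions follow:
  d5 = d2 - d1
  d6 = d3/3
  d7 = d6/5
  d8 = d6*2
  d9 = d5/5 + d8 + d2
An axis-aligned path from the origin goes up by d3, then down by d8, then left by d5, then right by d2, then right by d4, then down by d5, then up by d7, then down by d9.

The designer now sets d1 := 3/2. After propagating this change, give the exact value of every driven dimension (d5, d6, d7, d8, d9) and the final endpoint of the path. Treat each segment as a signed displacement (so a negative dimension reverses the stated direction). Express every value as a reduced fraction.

Apply edit: d1 := 3/2
  d5 = d2 - d1 = 2
  d6 = d3/3 = 5/9
  d7 = d6/5 = 1/9
  d8 = d6*2 = 10/9
  d9 = d5/5 + d8 + d2 = 451/90
Walk from origin (0, 0):
  seg 1: up by d3 = 5/3 → (0, 5/3)
  seg 2: down by d8 = 10/9 → (0, 5/9)
  seg 3: left by d5 = 2 → (-2, 5/9)
  seg 4: right by d2 = 7/2 → (3/2, 5/9)
  seg 5: right by d4 = 2/5 → (19/10, 5/9)
  seg 6: down by d5 = 2 → (19/10, -13/9)
  seg 7: up by d7 = 1/9 → (19/10, -4/3)
  seg 8: down by d9 = 451/90 → (19/10, -571/90)

d5 = 2
d6 = 5/9
d7 = 1/9
d8 = 10/9
d9 = 451/90
endpoint = (19/10, -571/90)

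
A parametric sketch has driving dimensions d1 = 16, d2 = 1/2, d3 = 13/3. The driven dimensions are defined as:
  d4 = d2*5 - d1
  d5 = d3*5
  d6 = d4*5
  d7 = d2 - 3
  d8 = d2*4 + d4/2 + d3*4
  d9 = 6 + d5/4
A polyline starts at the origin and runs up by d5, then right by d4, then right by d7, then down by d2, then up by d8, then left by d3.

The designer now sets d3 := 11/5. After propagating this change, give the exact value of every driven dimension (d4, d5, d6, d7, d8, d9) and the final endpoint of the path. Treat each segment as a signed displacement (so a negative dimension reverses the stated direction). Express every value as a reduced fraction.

Apply edit: d3 := 11/5
  d4 = d2*5 - d1 = -27/2
  d5 = d3*5 = 11
  d6 = d4*5 = -135/2
  d7 = d2 - 3 = -5/2
  d8 = d2*4 + d4/2 + d3*4 = 81/20
  d9 = 6 + d5/4 = 35/4
Walk from origin (0, 0):
  seg 1: up by d5 = 11 → (0, 11)
  seg 2: right by d4 = -27/2 → (-27/2, 11)
  seg 3: right by d7 = -5/2 → (-16, 11)
  seg 4: down by d2 = 1/2 → (-16, 21/2)
  seg 5: up by d8 = 81/20 → (-16, 291/20)
  seg 6: left by d3 = 11/5 → (-91/5, 291/20)

d4 = -27/2
d5 = 11
d6 = -135/2
d7 = -5/2
d8 = 81/20
d9 = 35/4
endpoint = (-91/5, 291/20)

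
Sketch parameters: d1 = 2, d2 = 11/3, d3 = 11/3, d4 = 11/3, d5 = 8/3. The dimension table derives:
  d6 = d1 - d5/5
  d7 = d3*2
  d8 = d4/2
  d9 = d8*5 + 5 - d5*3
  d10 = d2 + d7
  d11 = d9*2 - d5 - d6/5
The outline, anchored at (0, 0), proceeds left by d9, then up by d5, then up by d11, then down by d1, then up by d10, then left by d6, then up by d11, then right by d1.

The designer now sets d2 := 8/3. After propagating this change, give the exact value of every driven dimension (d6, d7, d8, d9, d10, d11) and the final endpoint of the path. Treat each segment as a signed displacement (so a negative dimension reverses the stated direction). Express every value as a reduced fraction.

d6 = 22/15
d7 = 22/3
d8 = 11/6
d9 = 37/6
d10 = 10
d11 = 703/75
endpoint = (-169/30, 2206/75)

Apply edit: d2 := 8/3
  d6 = d1 - d5/5 = 22/15
  d7 = d3*2 = 22/3
  d8 = d4/2 = 11/6
  d9 = d8*5 + 5 - d5*3 = 37/6
  d10 = d2 + d7 = 10
  d11 = d9*2 - d5 - d6/5 = 703/75
Walk from origin (0, 0):
  seg 1: left by d9 = 37/6 → (-37/6, 0)
  seg 2: up by d5 = 8/3 → (-37/6, 8/3)
  seg 3: up by d11 = 703/75 → (-37/6, 301/25)
  seg 4: down by d1 = 2 → (-37/6, 251/25)
  seg 5: up by d10 = 10 → (-37/6, 501/25)
  seg 6: left by d6 = 22/15 → (-229/30, 501/25)
  seg 7: up by d11 = 703/75 → (-229/30, 2206/75)
  seg 8: right by d1 = 2 → (-169/30, 2206/75)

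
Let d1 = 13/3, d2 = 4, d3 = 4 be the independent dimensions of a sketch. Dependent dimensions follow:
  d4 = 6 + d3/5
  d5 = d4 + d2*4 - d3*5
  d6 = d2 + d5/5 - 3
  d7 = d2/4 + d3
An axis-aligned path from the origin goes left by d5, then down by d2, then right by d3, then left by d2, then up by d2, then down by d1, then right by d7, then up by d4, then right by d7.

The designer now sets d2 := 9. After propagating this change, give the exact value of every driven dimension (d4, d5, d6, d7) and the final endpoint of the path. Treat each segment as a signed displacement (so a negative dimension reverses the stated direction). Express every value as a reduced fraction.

d4 = 34/5
d5 = 114/5
d6 = 264/25
d7 = 25/4
endpoint = (-153/10, 37/15)

Apply edit: d2 := 9
  d4 = 6 + d3/5 = 34/5
  d5 = d4 + d2*4 - d3*5 = 114/5
  d6 = d2 + d5/5 - 3 = 264/25
  d7 = d2/4 + d3 = 25/4
Walk from origin (0, 0):
  seg 1: left by d5 = 114/5 → (-114/5, 0)
  seg 2: down by d2 = 9 → (-114/5, -9)
  seg 3: right by d3 = 4 → (-94/5, -9)
  seg 4: left by d2 = 9 → (-139/5, -9)
  seg 5: up by d2 = 9 → (-139/5, 0)
  seg 6: down by d1 = 13/3 → (-139/5, -13/3)
  seg 7: right by d7 = 25/4 → (-431/20, -13/3)
  seg 8: up by d4 = 34/5 → (-431/20, 37/15)
  seg 9: right by d7 = 25/4 → (-153/10, 37/15)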